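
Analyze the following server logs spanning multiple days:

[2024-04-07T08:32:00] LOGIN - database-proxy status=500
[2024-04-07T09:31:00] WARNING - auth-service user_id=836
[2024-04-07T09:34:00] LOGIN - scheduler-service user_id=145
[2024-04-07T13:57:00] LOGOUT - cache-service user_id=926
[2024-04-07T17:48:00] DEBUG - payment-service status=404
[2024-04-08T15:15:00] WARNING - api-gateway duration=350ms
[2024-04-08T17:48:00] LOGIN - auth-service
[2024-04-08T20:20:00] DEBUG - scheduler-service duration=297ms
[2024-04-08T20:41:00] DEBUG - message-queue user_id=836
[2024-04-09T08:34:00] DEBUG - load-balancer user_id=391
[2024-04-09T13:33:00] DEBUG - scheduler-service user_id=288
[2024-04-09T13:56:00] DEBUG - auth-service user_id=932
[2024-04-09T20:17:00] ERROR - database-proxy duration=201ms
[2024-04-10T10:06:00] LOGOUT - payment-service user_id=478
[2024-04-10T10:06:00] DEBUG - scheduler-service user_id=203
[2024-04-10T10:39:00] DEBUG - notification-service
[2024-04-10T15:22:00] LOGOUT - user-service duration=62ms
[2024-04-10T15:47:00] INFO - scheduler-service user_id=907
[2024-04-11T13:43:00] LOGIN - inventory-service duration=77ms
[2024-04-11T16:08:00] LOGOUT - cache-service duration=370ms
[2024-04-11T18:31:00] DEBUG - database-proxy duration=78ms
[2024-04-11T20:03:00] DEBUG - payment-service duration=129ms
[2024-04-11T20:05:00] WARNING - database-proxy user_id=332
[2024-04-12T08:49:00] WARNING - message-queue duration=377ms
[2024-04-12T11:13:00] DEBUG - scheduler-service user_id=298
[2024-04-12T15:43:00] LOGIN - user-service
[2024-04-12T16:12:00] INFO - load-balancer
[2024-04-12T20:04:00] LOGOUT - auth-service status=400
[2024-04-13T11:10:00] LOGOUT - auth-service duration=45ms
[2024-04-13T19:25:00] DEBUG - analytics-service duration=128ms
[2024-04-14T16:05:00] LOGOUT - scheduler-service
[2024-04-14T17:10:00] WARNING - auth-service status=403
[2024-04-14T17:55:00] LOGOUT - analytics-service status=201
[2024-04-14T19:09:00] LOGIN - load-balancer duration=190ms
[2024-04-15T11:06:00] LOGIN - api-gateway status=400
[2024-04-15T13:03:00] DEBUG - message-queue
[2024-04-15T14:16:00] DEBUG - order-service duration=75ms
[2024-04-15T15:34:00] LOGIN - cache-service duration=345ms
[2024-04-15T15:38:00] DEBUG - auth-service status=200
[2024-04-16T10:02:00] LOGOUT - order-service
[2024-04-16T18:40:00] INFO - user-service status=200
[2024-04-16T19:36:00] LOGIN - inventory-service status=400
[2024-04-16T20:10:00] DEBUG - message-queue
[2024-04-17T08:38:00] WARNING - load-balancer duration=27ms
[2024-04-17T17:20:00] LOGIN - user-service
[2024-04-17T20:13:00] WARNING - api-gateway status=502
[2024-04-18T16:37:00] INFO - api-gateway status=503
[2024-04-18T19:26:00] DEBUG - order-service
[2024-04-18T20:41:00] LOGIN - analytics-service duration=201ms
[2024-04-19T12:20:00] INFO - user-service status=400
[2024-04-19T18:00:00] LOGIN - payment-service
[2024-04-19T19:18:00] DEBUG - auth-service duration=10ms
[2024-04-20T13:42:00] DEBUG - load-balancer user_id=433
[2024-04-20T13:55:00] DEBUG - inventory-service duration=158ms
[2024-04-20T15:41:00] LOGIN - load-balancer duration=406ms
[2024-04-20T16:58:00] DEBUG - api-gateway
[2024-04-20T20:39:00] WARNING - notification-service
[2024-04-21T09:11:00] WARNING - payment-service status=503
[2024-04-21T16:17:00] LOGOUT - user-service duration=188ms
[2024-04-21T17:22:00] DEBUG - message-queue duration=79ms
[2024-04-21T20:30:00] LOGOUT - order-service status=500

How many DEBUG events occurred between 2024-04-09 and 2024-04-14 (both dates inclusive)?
9

To filter by date range:

1. Date range: 2024-04-09 through 2024-04-14, both dates inclusive
2. Filter for DEBUG events whose date falls in this range
3. Count matching events: 9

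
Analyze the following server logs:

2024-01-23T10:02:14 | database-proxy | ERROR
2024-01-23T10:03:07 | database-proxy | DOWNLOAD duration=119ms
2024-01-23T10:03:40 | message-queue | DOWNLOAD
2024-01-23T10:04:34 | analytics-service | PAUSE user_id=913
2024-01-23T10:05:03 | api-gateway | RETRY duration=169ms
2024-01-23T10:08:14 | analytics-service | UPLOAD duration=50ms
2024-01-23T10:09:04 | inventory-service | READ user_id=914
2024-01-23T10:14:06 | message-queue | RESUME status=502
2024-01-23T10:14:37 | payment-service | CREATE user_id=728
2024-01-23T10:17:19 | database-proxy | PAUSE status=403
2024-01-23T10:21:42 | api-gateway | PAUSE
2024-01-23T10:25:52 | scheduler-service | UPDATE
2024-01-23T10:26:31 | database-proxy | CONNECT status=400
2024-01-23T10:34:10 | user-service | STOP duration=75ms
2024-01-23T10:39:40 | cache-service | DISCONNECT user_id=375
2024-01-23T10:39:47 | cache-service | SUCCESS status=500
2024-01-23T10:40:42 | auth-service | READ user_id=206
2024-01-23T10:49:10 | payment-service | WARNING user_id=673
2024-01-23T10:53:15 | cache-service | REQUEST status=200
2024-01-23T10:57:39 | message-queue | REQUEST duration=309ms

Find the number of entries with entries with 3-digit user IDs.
6

To find matching entries:

1. Pattern to match: entries with 3-digit user IDs
2. Scan each log entry for the pattern
3. Count matches: 6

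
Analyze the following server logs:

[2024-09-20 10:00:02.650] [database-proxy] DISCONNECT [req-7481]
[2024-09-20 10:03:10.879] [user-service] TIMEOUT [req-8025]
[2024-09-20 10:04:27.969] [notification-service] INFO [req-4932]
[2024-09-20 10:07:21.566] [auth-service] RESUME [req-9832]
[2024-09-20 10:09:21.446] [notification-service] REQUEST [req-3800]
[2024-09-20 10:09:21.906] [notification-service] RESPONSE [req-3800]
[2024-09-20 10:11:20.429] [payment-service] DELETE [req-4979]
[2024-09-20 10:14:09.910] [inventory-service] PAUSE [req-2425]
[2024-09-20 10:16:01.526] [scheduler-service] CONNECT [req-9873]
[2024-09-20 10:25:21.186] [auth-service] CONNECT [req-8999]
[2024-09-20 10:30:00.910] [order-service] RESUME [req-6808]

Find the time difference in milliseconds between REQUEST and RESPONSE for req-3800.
460

To calculate latency:

1. Find REQUEST with id req-3800: 2024-09-20 10:09:21.446
2. Find RESPONSE with id req-3800: 2024-09-20 10:09:21.906
3. Latency: 2024-09-20 10:09:21.906 - 2024-09-20 10:09:21.446 = 460ms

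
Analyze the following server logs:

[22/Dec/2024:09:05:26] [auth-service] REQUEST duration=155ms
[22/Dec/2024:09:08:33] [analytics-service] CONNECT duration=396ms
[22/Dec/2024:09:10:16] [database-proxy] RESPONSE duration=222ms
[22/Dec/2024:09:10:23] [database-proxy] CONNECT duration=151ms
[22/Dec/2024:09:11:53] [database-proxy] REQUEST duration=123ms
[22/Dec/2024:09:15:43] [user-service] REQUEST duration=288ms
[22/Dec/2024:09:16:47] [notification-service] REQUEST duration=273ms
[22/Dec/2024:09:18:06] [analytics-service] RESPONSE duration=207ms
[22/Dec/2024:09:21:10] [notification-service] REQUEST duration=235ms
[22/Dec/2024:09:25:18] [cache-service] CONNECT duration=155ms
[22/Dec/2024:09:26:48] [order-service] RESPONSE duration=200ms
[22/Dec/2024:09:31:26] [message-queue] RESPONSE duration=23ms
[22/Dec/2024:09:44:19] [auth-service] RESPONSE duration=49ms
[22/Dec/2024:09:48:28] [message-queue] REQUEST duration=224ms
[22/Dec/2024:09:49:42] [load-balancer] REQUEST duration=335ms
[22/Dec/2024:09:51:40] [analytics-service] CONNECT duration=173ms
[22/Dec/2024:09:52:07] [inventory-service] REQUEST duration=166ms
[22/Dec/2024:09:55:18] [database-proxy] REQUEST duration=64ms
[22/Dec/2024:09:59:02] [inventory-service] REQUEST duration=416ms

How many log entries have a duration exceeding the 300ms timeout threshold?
3

To count timeouts:

1. Threshold: 300ms
2. Extract duration from each log entry
3. Count entries where duration > 300
4. Timeout count: 3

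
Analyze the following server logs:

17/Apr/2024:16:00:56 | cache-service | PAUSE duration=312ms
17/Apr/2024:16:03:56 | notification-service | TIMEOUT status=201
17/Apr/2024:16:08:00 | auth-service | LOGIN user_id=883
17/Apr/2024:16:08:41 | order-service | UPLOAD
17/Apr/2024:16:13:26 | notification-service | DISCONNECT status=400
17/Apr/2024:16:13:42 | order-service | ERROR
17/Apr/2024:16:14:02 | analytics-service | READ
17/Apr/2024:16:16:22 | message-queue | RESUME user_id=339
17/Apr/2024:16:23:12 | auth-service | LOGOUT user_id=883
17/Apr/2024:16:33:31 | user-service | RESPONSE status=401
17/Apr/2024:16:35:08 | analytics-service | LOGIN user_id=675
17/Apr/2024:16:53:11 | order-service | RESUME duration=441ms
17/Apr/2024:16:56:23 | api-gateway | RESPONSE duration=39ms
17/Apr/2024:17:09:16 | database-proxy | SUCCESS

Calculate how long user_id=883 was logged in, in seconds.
912

To calculate session duration:

1. Find LOGIN event for user_id=883: 17/Apr/2024:16:08:00
2. Find LOGOUT event for user_id=883: 17/Apr/2024:16:23:12
3. Session duration: 17/Apr/2024:16:23:12 - 17/Apr/2024:16:08:00 = 912 seconds (15 minutes)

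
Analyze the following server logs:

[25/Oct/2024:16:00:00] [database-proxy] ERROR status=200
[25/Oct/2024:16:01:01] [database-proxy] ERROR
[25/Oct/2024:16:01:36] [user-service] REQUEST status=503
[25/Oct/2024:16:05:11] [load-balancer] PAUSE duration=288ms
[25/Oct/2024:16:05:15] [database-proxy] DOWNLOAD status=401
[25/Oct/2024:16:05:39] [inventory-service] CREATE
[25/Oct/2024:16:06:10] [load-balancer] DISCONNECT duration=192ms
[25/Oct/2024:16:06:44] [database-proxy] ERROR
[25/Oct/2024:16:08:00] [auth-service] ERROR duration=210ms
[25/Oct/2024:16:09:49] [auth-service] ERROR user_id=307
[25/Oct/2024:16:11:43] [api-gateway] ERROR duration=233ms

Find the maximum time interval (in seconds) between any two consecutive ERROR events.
343

To find the longest gap:

1. Extract all ERROR events in chronological order
2. Calculate time differences between consecutive events
3. Find the maximum difference
4. Longest gap: 343 seconds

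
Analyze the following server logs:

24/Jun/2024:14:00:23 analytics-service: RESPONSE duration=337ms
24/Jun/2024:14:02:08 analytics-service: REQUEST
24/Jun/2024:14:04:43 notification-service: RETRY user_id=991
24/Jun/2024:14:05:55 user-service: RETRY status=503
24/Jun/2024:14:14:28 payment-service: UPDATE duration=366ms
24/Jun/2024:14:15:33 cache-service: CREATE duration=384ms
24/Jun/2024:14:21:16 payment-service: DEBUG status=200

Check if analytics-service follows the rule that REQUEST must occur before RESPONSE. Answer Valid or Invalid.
Invalid

To validate ordering:

1. Required order: REQUEST → RESPONSE
2. Rule: REQUEST must occur before RESPONSE
3. Check actual order of events for analytics-service
4. Result: Invalid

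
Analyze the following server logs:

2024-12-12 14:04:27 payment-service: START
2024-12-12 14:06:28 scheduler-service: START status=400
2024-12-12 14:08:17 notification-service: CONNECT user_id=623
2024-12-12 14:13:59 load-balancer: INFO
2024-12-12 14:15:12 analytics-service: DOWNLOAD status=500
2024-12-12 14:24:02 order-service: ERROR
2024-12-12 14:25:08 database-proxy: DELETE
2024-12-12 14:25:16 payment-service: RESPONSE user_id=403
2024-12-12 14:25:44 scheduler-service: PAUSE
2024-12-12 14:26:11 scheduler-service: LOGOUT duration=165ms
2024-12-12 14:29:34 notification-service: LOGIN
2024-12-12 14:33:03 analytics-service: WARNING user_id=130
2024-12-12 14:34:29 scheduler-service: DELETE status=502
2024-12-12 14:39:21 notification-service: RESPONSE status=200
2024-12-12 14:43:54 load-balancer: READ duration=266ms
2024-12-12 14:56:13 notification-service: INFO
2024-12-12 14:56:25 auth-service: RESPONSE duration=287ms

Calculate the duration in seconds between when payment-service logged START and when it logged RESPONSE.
1249

To find the time between events:

1. Locate the first START event for payment-service: 2024-12-12 14:04:27
2. Locate the first RESPONSE event for payment-service: 2024-12-12 14:25:16
3. Calculate the difference: 2024-12-12 14:25:16 - 2024-12-12 14:04:27 = 1249 seconds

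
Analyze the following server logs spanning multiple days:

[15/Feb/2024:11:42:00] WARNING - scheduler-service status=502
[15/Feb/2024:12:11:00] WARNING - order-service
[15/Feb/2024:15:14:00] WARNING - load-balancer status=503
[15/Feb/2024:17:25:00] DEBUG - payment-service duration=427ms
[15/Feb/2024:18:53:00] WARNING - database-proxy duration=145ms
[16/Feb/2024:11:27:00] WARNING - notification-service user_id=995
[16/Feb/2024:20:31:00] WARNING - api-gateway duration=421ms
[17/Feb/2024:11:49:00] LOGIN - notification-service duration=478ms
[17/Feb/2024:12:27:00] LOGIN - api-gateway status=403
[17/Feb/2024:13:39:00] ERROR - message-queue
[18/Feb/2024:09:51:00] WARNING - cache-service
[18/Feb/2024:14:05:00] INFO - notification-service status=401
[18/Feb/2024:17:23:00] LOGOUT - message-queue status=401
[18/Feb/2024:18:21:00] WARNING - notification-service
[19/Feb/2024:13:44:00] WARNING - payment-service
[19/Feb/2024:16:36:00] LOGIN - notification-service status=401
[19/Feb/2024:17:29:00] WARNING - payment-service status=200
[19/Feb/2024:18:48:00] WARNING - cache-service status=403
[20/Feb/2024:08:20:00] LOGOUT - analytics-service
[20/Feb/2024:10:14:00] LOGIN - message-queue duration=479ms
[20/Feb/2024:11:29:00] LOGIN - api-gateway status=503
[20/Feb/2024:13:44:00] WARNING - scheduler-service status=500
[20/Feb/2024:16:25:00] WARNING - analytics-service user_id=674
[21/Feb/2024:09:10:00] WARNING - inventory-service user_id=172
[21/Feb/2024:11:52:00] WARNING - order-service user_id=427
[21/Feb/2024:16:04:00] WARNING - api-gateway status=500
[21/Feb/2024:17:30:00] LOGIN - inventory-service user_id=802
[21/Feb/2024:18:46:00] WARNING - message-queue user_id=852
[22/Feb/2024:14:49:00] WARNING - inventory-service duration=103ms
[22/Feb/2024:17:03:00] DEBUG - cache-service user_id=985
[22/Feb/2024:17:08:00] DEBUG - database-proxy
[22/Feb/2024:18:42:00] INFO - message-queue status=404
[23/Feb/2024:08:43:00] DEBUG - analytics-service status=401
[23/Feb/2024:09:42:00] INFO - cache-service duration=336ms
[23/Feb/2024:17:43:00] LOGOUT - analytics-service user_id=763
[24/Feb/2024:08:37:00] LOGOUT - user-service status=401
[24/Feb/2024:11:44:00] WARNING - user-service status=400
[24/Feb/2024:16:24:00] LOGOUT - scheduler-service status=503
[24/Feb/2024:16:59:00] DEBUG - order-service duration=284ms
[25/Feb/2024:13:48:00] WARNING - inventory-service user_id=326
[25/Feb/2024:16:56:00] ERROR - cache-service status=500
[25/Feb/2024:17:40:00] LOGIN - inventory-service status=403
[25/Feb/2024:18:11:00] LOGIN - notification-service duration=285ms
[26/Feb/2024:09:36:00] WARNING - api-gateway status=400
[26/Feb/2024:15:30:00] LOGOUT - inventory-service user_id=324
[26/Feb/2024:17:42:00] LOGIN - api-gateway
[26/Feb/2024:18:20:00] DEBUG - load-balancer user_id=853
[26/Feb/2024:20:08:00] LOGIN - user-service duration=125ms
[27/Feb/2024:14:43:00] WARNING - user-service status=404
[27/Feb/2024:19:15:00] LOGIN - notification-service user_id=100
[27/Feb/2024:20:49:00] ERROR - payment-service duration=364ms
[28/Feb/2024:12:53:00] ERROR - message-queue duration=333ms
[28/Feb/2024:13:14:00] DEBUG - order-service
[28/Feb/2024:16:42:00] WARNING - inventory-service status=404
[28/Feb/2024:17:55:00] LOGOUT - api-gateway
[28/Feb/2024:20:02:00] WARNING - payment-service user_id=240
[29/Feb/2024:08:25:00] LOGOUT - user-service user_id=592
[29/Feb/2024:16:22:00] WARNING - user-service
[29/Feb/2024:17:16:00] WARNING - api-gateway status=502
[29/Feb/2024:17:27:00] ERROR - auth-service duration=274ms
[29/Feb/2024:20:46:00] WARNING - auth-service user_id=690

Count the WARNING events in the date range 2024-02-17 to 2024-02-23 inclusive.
12

To filter by date range:

1. Date range: 2024-02-17 through 2024-02-23, both dates inclusive
2. Filter for WARNING events whose date falls in this range
3. Count matching events: 12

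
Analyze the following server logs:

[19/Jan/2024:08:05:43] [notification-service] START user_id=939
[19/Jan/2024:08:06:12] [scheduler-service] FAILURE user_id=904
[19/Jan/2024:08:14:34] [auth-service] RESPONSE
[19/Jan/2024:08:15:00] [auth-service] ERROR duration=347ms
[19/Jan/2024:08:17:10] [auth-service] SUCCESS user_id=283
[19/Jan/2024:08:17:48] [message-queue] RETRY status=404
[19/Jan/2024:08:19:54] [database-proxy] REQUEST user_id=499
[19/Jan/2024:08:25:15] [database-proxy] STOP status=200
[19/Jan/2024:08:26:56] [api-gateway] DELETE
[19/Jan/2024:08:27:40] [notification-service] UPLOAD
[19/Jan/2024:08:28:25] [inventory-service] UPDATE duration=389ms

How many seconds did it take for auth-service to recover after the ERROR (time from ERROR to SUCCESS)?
130

To calculate recovery time:

1. Find ERROR event for auth-service: 19/Jan/2024:08:15:00
2. Find next SUCCESS event for auth-service: 19/Jan/2024:08:17:10
3. Recovery time: 19/Jan/2024:08:17:10 - 19/Jan/2024:08:15:00 = 130 seconds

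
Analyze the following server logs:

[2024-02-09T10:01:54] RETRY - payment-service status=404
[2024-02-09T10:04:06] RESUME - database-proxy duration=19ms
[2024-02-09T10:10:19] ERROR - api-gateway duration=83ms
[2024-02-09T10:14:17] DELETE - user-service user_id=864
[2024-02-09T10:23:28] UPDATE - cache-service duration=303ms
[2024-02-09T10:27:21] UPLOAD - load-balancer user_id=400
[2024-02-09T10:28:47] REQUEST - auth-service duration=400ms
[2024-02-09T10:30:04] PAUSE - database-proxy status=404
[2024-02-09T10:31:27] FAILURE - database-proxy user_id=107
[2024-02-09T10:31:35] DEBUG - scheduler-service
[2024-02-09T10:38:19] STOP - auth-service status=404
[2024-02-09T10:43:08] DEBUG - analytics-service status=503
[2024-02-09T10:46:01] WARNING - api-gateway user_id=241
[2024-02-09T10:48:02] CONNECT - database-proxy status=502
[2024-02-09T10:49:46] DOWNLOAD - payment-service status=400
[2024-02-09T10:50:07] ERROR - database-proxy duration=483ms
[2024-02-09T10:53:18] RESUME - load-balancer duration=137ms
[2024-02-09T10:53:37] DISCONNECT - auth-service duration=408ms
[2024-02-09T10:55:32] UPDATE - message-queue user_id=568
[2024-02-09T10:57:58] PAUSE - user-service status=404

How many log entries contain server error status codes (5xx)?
2

To find matching entries:

1. Pattern to match: server error status codes (5xx)
2. Scan each log entry for the pattern
3. Count matches: 2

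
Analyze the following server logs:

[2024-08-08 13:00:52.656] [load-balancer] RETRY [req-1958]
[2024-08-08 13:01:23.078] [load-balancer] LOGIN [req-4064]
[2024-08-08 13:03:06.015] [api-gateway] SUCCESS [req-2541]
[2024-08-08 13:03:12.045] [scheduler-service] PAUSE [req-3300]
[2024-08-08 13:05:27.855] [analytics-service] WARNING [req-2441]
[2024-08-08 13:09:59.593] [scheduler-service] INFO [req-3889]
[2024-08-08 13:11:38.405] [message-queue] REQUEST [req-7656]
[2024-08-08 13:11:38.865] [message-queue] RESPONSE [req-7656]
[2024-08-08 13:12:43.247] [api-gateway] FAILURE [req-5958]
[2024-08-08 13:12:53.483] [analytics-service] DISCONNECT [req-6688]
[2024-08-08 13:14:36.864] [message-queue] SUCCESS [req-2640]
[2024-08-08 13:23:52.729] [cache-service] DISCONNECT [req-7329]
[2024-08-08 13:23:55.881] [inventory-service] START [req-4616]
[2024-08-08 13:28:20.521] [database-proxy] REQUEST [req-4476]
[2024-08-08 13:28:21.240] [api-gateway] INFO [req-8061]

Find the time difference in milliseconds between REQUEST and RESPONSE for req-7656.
460

To calculate latency:

1. Find REQUEST with id req-7656: 2024-08-08 13:11:38.405
2. Find RESPONSE with id req-7656: 2024-08-08 13:11:38.865
3. Latency: 2024-08-08 13:11:38.865 - 2024-08-08 13:11:38.405 = 460ms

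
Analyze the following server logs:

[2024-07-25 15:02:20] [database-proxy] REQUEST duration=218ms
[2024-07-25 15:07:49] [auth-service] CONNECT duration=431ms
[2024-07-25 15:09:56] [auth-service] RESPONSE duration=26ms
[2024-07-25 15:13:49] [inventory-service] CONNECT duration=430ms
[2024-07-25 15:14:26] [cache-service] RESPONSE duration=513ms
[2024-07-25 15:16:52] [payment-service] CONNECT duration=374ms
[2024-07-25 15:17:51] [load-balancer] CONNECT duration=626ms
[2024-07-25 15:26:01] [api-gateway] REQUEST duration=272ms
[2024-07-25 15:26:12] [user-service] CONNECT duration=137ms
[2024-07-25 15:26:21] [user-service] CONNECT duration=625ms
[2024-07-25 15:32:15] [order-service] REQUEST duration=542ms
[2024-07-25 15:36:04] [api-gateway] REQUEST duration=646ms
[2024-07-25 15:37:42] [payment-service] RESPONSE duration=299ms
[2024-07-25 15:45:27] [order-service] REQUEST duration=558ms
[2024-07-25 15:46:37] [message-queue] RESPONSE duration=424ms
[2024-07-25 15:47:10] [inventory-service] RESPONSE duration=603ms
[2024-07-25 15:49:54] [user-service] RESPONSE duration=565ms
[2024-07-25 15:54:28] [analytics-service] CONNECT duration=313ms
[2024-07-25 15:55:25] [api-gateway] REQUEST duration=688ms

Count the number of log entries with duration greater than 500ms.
9

To count timeouts:

1. Threshold: 500ms
2. Extract duration from each log entry
3. Count entries where duration > 500
4. Timeout count: 9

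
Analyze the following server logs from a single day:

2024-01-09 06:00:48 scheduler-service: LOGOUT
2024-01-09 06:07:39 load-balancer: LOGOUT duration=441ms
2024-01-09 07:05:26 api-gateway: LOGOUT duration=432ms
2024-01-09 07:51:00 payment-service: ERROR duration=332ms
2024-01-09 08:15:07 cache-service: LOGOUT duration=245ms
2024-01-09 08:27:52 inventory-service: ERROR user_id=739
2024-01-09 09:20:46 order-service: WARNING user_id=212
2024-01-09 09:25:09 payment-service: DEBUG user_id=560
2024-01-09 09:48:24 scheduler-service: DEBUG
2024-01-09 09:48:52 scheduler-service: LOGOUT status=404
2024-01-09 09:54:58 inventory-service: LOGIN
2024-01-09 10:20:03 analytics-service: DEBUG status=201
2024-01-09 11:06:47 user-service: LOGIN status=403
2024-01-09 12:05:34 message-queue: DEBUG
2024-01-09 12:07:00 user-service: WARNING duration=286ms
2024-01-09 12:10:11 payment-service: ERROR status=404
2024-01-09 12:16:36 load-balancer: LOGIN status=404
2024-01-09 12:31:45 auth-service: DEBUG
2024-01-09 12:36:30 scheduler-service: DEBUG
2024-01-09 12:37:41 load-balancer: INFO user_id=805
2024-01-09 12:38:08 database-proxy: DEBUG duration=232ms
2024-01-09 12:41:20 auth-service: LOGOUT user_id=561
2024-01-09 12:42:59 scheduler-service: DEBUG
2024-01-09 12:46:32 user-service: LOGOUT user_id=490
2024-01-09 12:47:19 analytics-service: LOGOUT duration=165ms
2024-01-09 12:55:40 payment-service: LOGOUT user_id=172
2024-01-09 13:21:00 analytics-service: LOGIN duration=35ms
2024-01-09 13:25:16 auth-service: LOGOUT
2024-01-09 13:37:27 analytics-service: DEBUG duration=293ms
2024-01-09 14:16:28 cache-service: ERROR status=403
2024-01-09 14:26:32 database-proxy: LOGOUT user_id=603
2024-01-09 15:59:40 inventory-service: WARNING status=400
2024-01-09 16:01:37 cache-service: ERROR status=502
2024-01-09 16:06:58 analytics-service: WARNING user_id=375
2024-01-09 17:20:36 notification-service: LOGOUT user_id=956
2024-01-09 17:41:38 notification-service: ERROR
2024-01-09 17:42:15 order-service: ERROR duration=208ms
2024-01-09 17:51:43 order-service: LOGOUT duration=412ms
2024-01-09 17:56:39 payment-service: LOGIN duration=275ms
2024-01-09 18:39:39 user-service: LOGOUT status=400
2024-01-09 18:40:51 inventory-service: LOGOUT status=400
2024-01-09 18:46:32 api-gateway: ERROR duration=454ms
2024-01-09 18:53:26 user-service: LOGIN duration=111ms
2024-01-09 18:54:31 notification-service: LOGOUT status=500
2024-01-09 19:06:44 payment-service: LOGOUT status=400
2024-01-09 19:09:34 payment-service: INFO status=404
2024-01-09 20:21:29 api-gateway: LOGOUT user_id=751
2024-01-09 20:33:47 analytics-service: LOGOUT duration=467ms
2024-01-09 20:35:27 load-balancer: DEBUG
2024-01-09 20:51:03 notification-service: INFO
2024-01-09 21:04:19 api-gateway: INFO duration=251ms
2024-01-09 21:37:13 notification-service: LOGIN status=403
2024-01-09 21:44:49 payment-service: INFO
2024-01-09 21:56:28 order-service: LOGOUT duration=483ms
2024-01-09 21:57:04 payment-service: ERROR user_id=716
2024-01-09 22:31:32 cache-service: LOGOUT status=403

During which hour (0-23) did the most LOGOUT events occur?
12

To find the peak hour:

1. Group all LOGOUT events by hour
2. Count events in each hour
3. Find hour with maximum count
4. Peak hour: 12 (with 4 events)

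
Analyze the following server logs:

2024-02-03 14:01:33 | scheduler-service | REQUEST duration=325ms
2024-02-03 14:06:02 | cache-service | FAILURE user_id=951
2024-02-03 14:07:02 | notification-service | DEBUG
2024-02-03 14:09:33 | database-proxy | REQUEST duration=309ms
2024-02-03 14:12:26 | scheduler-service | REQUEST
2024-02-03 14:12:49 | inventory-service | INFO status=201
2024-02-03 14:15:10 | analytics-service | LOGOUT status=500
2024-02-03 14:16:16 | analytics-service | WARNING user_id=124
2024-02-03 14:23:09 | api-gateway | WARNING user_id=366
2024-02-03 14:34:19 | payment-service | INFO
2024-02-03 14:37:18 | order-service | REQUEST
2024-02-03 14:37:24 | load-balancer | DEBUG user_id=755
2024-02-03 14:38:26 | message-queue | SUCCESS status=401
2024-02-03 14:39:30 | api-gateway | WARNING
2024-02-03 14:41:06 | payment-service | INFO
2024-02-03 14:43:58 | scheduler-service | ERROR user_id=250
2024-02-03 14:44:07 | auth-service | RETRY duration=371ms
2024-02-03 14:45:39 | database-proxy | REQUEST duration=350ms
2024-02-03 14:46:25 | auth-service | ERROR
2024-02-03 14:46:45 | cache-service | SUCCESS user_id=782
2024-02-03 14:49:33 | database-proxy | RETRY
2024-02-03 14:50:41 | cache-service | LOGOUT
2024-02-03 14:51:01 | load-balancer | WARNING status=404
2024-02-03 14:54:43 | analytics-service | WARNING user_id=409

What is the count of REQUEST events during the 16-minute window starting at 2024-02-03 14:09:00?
2

To count events in the time window:

1. Window boundaries: 2024-02-03 14:09:00 to 2024-02-03 14:25:00
2. Filter for REQUEST events within this window
3. Count matching events: 2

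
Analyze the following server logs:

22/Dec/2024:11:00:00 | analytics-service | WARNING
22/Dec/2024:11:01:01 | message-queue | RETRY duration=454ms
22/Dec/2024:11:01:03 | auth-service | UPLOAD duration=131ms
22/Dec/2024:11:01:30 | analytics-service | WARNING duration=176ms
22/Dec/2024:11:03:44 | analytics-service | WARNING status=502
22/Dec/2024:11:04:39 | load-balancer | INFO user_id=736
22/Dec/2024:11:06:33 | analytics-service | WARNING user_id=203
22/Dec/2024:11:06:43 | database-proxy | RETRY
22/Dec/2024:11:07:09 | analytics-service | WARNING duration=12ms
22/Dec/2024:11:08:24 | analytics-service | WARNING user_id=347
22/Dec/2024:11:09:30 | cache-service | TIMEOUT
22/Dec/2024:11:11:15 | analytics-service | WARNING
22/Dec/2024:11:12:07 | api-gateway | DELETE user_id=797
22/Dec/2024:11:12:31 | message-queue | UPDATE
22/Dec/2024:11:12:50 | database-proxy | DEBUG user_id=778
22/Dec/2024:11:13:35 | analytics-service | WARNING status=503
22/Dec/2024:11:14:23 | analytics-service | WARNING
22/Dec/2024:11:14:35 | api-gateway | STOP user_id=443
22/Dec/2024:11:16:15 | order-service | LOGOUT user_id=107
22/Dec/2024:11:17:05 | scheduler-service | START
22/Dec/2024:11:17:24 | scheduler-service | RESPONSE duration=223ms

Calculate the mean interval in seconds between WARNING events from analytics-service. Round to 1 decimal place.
107.9

To calculate average interval:

1. Find all WARNING events for analytics-service in order
2. Calculate time gaps between consecutive events
3. Compute mean of gaps: 863 / 8 = 107.9 seconds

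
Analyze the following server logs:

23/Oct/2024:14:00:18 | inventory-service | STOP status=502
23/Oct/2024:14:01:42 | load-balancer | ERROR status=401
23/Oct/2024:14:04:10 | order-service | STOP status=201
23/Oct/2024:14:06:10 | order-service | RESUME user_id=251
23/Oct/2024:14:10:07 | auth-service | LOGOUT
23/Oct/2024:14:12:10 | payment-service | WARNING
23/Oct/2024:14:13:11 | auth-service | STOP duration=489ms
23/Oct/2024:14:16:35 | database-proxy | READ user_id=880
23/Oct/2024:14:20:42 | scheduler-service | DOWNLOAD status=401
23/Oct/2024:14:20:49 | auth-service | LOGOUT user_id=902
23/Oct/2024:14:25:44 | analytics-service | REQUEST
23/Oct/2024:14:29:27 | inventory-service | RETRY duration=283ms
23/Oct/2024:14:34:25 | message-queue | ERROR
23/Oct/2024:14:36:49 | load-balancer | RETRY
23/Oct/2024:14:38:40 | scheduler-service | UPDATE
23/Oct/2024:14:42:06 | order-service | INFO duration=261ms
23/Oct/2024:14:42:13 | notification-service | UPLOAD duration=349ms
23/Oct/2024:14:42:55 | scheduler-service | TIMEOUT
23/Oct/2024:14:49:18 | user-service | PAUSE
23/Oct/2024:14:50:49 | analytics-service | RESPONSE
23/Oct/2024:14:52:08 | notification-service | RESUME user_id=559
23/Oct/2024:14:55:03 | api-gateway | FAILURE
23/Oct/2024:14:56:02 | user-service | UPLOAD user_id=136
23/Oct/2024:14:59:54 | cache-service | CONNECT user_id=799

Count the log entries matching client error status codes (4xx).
2

To find matching entries:

1. Pattern to match: client error status codes (4xx)
2. Scan each log entry for the pattern
3. Count matches: 2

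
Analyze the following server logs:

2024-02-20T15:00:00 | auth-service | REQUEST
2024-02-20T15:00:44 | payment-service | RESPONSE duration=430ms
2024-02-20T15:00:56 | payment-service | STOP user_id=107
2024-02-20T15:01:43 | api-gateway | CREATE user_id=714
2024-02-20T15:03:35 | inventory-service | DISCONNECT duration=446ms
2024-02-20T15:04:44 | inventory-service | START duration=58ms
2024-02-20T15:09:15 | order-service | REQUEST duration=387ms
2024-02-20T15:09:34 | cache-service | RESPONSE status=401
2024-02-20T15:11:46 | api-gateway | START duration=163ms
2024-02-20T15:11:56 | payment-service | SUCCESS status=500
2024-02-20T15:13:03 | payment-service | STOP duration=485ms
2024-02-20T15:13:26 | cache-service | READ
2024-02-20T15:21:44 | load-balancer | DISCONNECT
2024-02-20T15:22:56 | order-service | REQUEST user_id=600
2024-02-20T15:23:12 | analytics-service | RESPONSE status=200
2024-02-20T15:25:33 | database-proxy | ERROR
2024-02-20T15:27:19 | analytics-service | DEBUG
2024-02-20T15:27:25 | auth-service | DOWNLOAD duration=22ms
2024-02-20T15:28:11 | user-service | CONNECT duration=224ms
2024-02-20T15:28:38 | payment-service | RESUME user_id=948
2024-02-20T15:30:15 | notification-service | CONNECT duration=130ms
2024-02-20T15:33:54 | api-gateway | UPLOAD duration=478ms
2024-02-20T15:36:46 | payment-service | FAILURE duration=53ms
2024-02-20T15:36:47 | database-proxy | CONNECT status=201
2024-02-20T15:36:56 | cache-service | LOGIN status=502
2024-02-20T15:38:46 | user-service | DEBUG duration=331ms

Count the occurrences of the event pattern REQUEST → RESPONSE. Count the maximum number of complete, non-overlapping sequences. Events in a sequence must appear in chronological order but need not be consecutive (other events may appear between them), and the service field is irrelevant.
3

To count sequences:

1. Look for pattern: REQUEST → RESPONSE
2. Greedily scan the log in chronological order, matching each sequence element in turn (ignoring service)
3. Each time the full pattern completes, increment the count and restart matching from the next event
4. Complete non-overlapping sequences found: 3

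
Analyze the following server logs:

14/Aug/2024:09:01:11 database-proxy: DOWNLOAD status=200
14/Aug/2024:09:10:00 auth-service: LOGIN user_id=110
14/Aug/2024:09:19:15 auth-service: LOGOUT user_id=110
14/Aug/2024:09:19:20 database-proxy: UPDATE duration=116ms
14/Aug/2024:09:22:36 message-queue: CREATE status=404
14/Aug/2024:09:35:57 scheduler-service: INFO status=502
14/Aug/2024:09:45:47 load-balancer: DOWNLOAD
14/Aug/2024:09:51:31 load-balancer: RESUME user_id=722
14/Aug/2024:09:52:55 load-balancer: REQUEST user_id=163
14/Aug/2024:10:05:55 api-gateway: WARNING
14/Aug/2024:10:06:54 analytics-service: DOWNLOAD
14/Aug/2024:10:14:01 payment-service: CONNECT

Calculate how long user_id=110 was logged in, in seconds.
555

To calculate session duration:

1. Find LOGIN event for user_id=110: 14/Aug/2024:09:10:00
2. Find LOGOUT event for user_id=110: 14/Aug/2024:09:19:15
3. Session duration: 14/Aug/2024:09:19:15 - 14/Aug/2024:09:10:00 = 555 seconds (9 minutes)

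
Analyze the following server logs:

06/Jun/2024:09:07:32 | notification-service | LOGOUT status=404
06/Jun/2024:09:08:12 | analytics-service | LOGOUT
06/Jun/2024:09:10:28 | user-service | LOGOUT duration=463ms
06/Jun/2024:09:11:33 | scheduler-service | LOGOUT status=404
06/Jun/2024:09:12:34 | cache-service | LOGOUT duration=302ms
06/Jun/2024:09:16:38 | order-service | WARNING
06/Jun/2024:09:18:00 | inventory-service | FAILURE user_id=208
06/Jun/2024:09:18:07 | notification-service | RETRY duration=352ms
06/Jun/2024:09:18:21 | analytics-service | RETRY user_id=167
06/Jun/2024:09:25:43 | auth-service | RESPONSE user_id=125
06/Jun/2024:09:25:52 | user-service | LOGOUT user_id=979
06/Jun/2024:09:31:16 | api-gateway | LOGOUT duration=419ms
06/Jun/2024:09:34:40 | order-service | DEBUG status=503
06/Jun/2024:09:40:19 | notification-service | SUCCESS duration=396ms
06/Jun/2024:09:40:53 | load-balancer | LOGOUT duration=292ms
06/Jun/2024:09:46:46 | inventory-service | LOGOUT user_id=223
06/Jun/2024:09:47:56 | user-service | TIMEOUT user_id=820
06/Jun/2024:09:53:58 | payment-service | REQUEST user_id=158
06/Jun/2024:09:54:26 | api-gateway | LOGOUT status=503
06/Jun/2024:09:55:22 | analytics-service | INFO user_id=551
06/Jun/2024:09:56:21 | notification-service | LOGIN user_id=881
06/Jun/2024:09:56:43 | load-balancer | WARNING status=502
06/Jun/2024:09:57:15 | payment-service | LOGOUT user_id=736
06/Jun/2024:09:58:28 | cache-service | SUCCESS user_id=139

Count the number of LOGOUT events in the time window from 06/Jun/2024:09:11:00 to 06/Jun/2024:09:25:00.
2

To count events in the time window:

1. Window boundaries: 06/Jun/2024:09:11:00 to 06/Jun/2024:09:25:00
2. Filter for LOGOUT events within this window
3. Count matching events: 2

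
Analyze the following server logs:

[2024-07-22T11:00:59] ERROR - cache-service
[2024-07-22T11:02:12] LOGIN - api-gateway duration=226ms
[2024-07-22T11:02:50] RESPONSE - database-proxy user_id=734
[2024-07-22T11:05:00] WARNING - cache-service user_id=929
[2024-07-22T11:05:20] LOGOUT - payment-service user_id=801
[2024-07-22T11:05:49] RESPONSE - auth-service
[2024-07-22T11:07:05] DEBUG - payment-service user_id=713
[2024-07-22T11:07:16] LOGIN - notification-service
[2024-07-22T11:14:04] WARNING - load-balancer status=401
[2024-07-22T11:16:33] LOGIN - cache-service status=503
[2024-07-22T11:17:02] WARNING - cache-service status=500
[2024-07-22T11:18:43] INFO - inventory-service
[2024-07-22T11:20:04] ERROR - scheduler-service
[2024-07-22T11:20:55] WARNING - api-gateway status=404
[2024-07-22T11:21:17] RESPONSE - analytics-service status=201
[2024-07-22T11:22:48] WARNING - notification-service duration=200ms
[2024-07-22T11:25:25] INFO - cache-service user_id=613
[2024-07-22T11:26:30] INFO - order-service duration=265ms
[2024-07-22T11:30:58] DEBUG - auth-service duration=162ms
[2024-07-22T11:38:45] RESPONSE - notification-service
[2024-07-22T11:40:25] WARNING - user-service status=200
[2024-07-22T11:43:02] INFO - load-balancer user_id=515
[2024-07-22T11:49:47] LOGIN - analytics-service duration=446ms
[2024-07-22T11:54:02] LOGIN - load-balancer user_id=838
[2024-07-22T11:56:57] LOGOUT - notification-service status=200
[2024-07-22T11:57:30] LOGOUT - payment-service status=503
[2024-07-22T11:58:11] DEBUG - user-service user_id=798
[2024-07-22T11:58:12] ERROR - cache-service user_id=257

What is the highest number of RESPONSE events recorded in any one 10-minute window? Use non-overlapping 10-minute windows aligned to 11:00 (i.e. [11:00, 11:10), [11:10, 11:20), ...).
2

To find the burst window:

1. Divide the log period into non-overlapping 10-minute windows starting at 11:00
2. Count RESPONSE events in each window
3. Find the window with maximum count
4. Maximum events in a window: 2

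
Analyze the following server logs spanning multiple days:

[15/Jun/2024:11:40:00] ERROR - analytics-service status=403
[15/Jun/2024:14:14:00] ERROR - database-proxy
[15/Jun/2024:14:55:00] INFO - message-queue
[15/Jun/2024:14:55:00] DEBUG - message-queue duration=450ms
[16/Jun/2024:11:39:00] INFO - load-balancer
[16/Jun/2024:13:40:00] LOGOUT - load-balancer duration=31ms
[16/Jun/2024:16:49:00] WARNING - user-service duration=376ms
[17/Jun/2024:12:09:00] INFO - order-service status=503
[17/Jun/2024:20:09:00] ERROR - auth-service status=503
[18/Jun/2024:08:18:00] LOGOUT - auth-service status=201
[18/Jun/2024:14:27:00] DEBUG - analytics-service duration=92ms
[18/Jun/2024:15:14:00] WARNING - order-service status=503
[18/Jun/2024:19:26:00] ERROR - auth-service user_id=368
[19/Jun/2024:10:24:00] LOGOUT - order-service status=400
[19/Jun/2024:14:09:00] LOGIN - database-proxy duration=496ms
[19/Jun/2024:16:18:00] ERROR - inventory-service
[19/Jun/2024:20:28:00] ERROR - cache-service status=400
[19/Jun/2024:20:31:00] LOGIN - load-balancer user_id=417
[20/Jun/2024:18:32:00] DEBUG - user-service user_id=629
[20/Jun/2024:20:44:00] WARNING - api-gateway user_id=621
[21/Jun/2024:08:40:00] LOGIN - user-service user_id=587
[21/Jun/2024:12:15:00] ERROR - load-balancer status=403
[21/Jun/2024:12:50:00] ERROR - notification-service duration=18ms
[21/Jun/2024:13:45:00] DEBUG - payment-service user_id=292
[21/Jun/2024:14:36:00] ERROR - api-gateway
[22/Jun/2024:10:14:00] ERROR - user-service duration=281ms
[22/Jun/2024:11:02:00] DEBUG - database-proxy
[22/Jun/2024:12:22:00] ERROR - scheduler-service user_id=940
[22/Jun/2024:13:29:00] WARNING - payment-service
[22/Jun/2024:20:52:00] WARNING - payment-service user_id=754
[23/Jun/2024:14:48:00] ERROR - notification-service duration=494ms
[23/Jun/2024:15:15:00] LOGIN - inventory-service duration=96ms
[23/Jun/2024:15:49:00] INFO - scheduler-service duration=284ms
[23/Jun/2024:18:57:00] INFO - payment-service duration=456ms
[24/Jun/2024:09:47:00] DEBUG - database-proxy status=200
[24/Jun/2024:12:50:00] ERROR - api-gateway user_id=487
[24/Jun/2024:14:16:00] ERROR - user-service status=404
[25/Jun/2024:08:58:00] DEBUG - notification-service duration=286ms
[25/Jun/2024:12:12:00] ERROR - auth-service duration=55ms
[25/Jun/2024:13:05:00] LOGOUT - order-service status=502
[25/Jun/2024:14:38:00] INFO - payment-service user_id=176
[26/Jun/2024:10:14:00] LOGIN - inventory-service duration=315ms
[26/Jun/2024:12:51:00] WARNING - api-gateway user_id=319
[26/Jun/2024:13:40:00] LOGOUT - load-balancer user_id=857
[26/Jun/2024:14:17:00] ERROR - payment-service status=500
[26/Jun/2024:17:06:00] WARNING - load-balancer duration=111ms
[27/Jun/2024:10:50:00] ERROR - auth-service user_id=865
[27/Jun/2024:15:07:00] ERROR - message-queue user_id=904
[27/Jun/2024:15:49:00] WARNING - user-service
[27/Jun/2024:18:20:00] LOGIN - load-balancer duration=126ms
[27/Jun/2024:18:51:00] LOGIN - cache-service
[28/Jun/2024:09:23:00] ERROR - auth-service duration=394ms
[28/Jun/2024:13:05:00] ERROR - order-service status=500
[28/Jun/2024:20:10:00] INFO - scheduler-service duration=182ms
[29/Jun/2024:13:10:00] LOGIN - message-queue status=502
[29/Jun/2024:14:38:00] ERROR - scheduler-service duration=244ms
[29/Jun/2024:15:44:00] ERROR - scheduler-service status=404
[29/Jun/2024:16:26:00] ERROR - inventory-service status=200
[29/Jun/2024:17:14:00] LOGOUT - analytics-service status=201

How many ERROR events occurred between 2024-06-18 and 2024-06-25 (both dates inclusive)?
12

To filter by date range:

1. Date range: 2024-06-18 through 2024-06-25, both dates inclusive
2. Filter for ERROR events whose date falls in this range
3. Count matching events: 12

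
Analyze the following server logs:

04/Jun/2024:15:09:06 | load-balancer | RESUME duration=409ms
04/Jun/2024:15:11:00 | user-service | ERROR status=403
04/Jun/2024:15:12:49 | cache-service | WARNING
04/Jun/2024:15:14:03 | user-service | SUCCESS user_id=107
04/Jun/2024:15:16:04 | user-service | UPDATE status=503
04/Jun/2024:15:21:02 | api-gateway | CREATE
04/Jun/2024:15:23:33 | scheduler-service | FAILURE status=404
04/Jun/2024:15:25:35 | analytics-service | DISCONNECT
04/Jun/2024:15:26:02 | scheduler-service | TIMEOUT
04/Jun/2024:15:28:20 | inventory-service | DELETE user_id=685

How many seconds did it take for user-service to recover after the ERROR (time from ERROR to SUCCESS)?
183

To calculate recovery time:

1. Find ERROR event for user-service: 04/Jun/2024:15:11:00
2. Find next SUCCESS event for user-service: 04/Jun/2024:15:14:03
3. Recovery time: 04/Jun/2024:15:14:03 - 04/Jun/2024:15:11:00 = 183 seconds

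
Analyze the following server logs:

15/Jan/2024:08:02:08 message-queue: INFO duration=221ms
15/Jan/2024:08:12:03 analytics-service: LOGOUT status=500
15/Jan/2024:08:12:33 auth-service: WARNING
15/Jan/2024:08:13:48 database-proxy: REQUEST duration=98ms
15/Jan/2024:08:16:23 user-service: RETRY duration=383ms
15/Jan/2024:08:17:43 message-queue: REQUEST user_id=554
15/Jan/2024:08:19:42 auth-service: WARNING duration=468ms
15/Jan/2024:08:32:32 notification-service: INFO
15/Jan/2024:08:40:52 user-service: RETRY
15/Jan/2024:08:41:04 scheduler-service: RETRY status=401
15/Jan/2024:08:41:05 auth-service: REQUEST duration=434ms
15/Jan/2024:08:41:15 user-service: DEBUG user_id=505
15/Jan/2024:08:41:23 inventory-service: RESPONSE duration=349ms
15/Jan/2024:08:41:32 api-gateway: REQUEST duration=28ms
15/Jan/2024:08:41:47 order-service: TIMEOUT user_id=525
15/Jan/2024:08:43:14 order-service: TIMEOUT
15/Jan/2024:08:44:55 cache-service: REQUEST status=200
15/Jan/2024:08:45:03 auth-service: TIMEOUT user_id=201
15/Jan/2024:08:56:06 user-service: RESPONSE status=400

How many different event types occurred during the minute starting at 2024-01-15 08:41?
5

To count unique event types:

1. Filter events in the minute starting at 2024-01-15 08:41
2. Extract event types from matching entries
3. Count unique types: 5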